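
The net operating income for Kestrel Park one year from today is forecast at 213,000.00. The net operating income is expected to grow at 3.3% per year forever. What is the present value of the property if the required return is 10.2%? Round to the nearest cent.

3086956.52

Growing perpetuity: P = D₁ / (r − g) = 213,000.0000 / (0.102 − 0.033) = 3,086,956.52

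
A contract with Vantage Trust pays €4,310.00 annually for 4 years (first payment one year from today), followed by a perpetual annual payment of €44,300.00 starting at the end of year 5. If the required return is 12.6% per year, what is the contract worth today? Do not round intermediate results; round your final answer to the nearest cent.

€231642.78

PV of 4-year annuity: €4,310.00 × [1 − (1+0.126)^−4] / 0.126 = 12927.25374
Perpetuity value at year 4: €44,300.00 / 0.126 = 351587.30159
PV of perpetuity: 351587.30159 / (1+0.126)^4 = 218715.52880
Total PV = 12927.25374 + 218715.52880 = 231642.78254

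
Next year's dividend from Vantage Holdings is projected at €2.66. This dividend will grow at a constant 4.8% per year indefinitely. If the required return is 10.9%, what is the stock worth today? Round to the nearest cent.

€43.61

Growing perpetuity: P = D₁ / (r − g) = €2.6600 / (0.109 − 0.048) = €43.61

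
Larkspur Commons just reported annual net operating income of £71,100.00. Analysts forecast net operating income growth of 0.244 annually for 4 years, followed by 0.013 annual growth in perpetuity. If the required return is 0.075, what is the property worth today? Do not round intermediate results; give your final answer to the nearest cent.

D_1 = 88448.40000
D_2 = 110029.80960
D_3 = 136877.08314
D_4 = 170275.09143
Terminal value at year 4: TV = D_4×(1+g_2)/(r−g_2) = 172488.66762/0.062 = 2782075.28416
P_0 = D_1/(1+r)^1 + D_2/(1+r)^2 + D_3/(1+r)^3 + D_4/(1+r)^4 + TV/(1+r)^4
    = 82277.58140 + 95212.38256 + 110180.65480 + 127502.07867 + 2083219.44665 = 2498392.14408

£2498392.14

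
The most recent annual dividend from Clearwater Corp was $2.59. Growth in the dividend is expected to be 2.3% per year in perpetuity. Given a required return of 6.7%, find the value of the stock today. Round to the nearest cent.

D₁ = D₀ × (1 + g) = $2.59 × 1.023 = $2.6496
Growing perpetuity: P = D₁ / (r − g) = $2.6496 / (0.067 − 0.023) = $60.22

$60.22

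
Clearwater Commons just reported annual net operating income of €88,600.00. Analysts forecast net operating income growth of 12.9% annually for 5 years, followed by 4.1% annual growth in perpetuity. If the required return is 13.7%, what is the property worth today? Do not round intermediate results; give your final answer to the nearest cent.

€1361165.20

D_1 = 100029.40000
D_2 = 112933.19260
D_3 = 127501.57445
D_4 = 143949.27755
D_5 = 162518.73435
Terminal value at year 5: TV = D_5×(1+g_2)/(r−g_2) = 169182.00246/0.096 = 1762312.52564
P_0 = D_1/(1+r)^1 + D_2/(1+r)^2 + D_3/(1+r)^3 + D_4/(1+r)^4 + D_5/(1+r)^5 + TV/(1+r)^5
    = 87976.60510 + 87357.59645 + 86742.94317 + 86132.61464 + 85526.58041 + 927428.85631 = 1361165.19608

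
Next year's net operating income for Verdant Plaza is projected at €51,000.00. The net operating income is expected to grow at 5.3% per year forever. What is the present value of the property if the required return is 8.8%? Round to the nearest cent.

Growing perpetuity: P = D₁ / (r − g) = €51,000.0000 / (0.088 − 0.053) = €1,457,142.86

€1457142.86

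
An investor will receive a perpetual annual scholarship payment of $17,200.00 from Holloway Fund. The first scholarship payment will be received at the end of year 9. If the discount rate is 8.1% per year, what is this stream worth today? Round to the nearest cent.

$113877.49

Value at end of year 8: C / r = $17,200.00 / 0.081 = $212,345.6790
Discount to today: PV = $212,345.6790 / (1 + 0.081)^8 = $212,345.6790 / 1.864685 = $113,877.49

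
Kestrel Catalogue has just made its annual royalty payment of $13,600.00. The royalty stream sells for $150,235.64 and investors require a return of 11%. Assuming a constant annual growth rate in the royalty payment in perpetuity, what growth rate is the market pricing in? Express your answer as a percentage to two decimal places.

P = D₀(1+g)/(r−g) ⇒ P(r−g) = D₀(1+g) ⇒ g(P+D₀) = P·r − D₀
g = (P·r − D₀)/(P + D₀) = ($150,235.64×0.11 − $13,600.00) / ($150,235.64 + $13,600.00) = 0.017859

1.79%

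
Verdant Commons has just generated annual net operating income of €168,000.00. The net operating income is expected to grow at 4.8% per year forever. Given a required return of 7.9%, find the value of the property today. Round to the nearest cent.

€5679483.87

D₁ = D₀ × (1 + g) = €168,000.00 × 1.048 = €176,064.0000
Growing perpetuity: P = D₁ / (r − g) = €176,064.0000 / (0.079 − 0.048) = €5,679,483.87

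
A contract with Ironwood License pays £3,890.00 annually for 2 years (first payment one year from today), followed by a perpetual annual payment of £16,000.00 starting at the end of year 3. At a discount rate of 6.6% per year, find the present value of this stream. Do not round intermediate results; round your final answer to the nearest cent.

PV of 2-year annuity: £3,890.00 × [1 − (1+0.066)^−2] / 0.066 = 7072.37873
Perpetuity value at year 2: £16,000.00 / 0.066 = 242424.24242
PV of perpetuity: 242424.24242 / (1+0.066)^2 = 213334.76694
Total PV = 7072.37873 + 213334.76694 = 220407.14567

£220407.15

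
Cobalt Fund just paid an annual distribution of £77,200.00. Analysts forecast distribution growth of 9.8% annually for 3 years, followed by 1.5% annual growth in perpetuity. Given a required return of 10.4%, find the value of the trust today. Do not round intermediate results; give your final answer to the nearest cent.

D_1 = 84765.60000
D_2 = 93072.62880
D_3 = 102193.74642
Terminal value at year 3: TV = D_3×(1+g_2)/(r−g_2) = 103726.65262/0.089 = 1165468.00695
P_0 = D_1/(1+r)^1 + D_2/(1+r)^2 + D_3/(1+r)^3 + TV/(1+r)^3
    = 76780.43478 + 76363.14981 + 75948.13269 + 866150.05262 = 1095241.76990

£1095241.77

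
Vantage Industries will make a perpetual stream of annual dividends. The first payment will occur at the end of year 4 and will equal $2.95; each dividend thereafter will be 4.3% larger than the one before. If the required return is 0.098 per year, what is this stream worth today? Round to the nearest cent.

$40.52

Value at end of year 3: C₁ / (r − g) = $2.95 / (0.098 − 0.043) = $53.6364
Discount to today: PV = $53.6364 / (1 + 0.098)^3 = $53.6364 / 1.323753 = $40.52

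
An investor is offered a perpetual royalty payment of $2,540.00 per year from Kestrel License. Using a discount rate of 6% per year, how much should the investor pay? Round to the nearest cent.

Level perpetuity: PV = C / r = $2,540.00 / 0.06 = $42,333.33

$42333.33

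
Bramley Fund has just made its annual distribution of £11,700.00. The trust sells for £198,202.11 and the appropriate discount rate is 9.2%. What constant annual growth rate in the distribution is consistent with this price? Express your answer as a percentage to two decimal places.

P = D₀(1+g)/(r−g) ⇒ P(r−g) = D₀(1+g) ⇒ g(P+D₀) = P·r − D₀
g = (P·r − D₀)/(P + D₀) = (£198,202.11×0.092 − £11,700.00) / (£198,202.11 + £11,700.00) = 0.031132

3.11%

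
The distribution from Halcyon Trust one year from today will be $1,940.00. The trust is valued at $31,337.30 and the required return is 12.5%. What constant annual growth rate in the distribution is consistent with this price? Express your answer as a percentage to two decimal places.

P = D₁/(r−g) ⇒ g = r − D₁/P = 0.125 − $1,940.00/$31,337.30 = 0.063093

6.31%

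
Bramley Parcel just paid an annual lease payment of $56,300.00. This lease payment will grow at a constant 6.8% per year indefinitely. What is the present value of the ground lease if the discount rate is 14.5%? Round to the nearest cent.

D₁ = D₀ × (1 + g) = $56,300.00 × 1.068 = $60,128.4000
Growing perpetuity: P = D₁ / (r − g) = $60,128.4000 / (0.145 − 0.068) = $780,888.31

$780888.31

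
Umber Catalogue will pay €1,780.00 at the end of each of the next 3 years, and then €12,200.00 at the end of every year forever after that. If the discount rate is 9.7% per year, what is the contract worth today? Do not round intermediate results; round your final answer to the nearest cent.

€99722.72

PV of 3-year annuity: €1,780.00 × [1 − (1+0.097)^−3] / 0.097 = 4450.08065
Perpetuity value at year 3: €12,200.00 / 0.097 = 125773.19588
PV of perpetuity: 125773.19588 / (1+0.097)^3 = 95272.64308
Total PV = 4450.08065 + 95272.64308 = 99722.72373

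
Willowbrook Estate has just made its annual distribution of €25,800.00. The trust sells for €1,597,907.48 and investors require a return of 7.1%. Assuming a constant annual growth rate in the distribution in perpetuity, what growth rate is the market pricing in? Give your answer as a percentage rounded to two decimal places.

5.40%

P = D₀(1+g)/(r−g) ⇒ P(r−g) = D₀(1+g) ⇒ g(P+D₀) = P·r − D₀
g = (P·r − D₀)/(P + D₀) = (€1,597,907.48×0.071 − €25,800.00) / (€1,597,907.48 + €25,800.00) = 0.053982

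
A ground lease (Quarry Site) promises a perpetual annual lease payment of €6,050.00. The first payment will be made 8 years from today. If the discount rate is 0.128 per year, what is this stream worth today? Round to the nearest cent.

Value at end of year 7: C / r = €6,050.00 / 0.128 = €47,265.6250
Discount to today: PV = €47,265.6250 / (1 + 0.128)^7 = €47,265.6250 / 2.323612 = €20,341.44

€20341.44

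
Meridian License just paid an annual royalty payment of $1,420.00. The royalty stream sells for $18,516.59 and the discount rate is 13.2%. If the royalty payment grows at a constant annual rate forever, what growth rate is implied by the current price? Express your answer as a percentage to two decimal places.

5.14%

P = D₀(1+g)/(r−g) ⇒ P(r−g) = D₀(1+g) ⇒ g(P+D₀) = P·r − D₀
g = (P·r − D₀)/(P + D₀) = ($18,516.59×0.132 − $1,420.00) / ($18,516.59 + $1,420.00) = 0.051372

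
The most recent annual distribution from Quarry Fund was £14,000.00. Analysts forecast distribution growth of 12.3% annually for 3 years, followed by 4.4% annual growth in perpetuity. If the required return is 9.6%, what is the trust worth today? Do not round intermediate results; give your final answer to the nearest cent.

D_1 = 15722.00000
D_2 = 17655.80600
D_3 = 19827.47014
Terminal value at year 3: TV = D_3×(1+g_2)/(r−g_2) = 20699.87882/0.052 = 398074.59277
P_0 = D_1/(1+r)^1 + D_2/(1+r)^2 + D_3/(1+r)^3 + TV/(1+r)^3
    = 14344.89051 + 14698.27741 + 15060.37001 + 302365.89026 = 346469.42819

£346469.43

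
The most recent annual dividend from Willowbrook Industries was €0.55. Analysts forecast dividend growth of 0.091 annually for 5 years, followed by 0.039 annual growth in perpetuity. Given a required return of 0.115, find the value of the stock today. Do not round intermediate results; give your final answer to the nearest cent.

€9.32

D_1 = 0.60005
D_2 = 0.65465
D_3 = 0.71423
D_4 = 0.77922
D_5 = 0.85013
Terminal value at year 5: TV = D_5×(1+g_2)/(r−g_2) = 0.88329/0.076 = 11.62220
P_0 = D_1/(1+r)^1 + D_2/(1+r)^2 + D_3/(1+r)^3 + D_4/(1+r)^4 + D_5/(1+r)^5 + TV/(1+r)^5
    = 0.53816 + 0.52658 + 0.51524 + 0.50415 + 0.49330 + 6.74395 = 9.32138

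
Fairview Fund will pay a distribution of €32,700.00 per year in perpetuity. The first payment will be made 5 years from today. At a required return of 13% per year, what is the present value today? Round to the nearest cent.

€154273.25

Value at end of year 4: C / r = €32,700.00 / 0.13 = €251,538.4615
Discount to today: PV = €251,538.4615 / (1 + 0.13)^4 = €251,538.4615 / 1.630474 = €154,273.25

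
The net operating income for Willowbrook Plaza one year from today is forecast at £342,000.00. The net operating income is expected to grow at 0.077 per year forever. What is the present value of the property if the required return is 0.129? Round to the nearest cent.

£6576923.08

Growing perpetuity: P = D₁ / (r − g) = £342,000.0000 / (0.129 − 0.077) = £6,576,923.08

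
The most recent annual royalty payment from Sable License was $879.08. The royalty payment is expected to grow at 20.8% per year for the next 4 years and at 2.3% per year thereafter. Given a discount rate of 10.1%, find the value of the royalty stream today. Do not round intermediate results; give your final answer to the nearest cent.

$21165.92

D_1 = 1061.92864
D_2 = 1282.80980
D_3 = 1549.63423
D_4 = 1871.95816
Terminal value at year 4: TV = D_4×(1+g_2)/(r−g_2) = 1915.01319/0.078 = 24551.45120
P_0 = D_1/(1+r)^1 + D_2/(1+r)^2 + D_3/(1+r)^3 + D_4/(1+r)^4 + TV/(1+r)^4
    = 964.51284 + 1058.24842 + 1161.09364 + 1273.93380 + 16708.13177 = 21165.92048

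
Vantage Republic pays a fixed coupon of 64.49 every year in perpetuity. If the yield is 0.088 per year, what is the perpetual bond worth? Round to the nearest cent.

Level perpetuity: PV = C / r = 64.49 / 0.088 = 732.84

732.84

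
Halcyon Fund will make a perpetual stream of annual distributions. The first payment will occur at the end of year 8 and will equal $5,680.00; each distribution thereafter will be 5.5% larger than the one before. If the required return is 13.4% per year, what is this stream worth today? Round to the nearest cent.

$29814.66

Value at end of year 7: C₁ / (r − g) = $5,680.00 / (0.134 − 0.055) = $71,898.7342
Discount to today: PV = $71,898.7342 / (1 + 0.134)^7 = $71,898.7342 / 2.411523 = $29,814.66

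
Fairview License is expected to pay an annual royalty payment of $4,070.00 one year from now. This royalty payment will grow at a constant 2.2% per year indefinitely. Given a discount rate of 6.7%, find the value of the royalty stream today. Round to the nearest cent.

Growing perpetuity: P = D₁ / (r − g) = $4,070.0000 / (0.067 − 0.022) = $90,444.44

$90444.44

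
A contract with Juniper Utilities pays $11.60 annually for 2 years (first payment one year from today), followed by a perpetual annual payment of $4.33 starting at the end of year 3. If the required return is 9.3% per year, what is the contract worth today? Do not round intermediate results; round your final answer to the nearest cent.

PV of 2-year annuity: $11.60 × [1 − (1+0.093)^−2] / 0.093 = 20.32296
Perpetuity value at year 2: $4.33 / 0.093 = 46.55914
PV of perpetuity: 46.55914 / (1+0.093)^2 = 38.97307
Total PV = 20.32296 + 38.97307 = 59.29603

$59.30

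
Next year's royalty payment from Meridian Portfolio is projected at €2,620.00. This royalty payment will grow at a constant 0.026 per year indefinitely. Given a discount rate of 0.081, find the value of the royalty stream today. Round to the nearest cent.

€47636.36

Growing perpetuity: P = D₁ / (r − g) = €2,620.0000 / (0.081 − 0.026) = €47,636.36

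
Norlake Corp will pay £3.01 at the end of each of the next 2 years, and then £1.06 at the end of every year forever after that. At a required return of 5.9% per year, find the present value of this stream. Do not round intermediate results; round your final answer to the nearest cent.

£21.55

PV of 2-year annuity: £3.01 × [1 − (1+0.059)^−2] / 0.059 = 5.52626
Perpetuity value at year 2: £1.06 / 0.059 = 17.96610
PV of perpetuity: 17.96610 / (1+0.059)^2 = 16.01998
Total PV = 5.52626 + 16.01998 = 21.54623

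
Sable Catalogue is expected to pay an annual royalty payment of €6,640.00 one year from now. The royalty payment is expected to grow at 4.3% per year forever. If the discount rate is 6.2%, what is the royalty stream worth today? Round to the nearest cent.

Growing perpetuity: P = D₁ / (r − g) = €6,640.0000 / (0.062 − 0.043) = €349,473.68

€349473.68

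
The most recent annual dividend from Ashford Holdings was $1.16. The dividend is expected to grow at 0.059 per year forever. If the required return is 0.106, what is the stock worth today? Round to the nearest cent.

$26.14

D₁ = D₀ × (1 + g) = $1.16 × 1.059 = $1.2284
Growing perpetuity: P = D₁ / (r − g) = $1.2284 / (0.106 − 0.059) = $26.14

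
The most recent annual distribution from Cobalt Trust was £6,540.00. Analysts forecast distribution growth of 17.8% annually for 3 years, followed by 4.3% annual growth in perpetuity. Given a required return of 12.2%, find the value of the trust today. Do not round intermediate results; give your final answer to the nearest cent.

D_1 = 7704.12000
D_2 = 9075.45336
D_3 = 10690.88406
Terminal value at year 3: TV = D_3×(1+g_2)/(r−g_2) = 11150.59207/0.079 = 141146.73510
P_0 = D_1/(1+r)^1 + D_2/(1+r)^2 + D_3/(1+r)^3 + TV/(1+r)^3
    = 6866.41711 + 7209.12599 + 7568.93976 + 99929.16674 = 121573.64960

£121573.65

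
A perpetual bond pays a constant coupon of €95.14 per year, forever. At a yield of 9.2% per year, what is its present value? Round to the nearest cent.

Level perpetuity: PV = C / r = €95.14 / 0.092 = €1,034.13

€1034.13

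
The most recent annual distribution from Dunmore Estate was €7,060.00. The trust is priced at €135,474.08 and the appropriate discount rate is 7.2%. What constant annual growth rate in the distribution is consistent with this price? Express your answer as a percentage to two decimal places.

P = D₀(1+g)/(r−g) ⇒ P(r−g) = D₀(1+g) ⇒ g(P+D₀) = P·r − D₀
g = (P·r − D₀)/(P + D₀) = (€135,474.08×0.072 − €7,060.00) / (€135,474.08 + €7,060.00) = 0.018902

1.89%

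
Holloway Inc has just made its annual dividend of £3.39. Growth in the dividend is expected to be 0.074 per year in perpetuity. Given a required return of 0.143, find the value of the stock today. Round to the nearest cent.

D₁ = D₀ × (1 + g) = £3.39 × 1.074 = £3.6409
Growing perpetuity: P = D₁ / (r − g) = £3.6409 / (0.143 − 0.074) = £52.77

£52.77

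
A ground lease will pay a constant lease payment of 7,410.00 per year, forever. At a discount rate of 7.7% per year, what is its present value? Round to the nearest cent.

Level perpetuity: PV = C / r = 7,410.00 / 0.077 = 96,233.77

96233.77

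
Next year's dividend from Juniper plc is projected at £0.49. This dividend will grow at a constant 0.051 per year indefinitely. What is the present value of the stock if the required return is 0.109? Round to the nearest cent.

£8.45

Growing perpetuity: P = D₁ / (r − g) = £0.4900 / (0.109 − 0.051) = £8.45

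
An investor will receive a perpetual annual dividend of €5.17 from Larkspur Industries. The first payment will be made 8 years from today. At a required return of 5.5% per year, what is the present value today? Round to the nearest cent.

Value at end of year 7: C / r = €5.17 / 0.055 = €94.0000
Discount to today: PV = €94.0000 / (1 + 0.055)^7 = €94.0000 / 1.454679 = €64.62

€64.62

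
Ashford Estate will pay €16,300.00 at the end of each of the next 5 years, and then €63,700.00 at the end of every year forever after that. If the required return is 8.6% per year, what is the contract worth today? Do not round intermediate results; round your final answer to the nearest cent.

€554398.67

PV of 5-year annuity: €16,300.00 × [1 − (1+0.086)^−5] / 0.086 = 64064.84648
Perpetuity value at year 5: €63,700.00 / 0.086 = 740697.67442
PV of perpetuity: 740697.67442 / (1+0.086)^5 = 490333.82652
Total PV = 64064.84648 + 490333.82652 = 554398.67300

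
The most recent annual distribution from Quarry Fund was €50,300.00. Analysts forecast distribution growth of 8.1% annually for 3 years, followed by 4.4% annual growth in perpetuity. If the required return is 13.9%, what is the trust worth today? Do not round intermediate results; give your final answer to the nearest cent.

D_1 = 54374.30000
D_2 = 58778.61830
D_3 = 63539.68638
Terminal value at year 3: TV = D_3×(1+g_2)/(r−g_2) = 66335.43258/0.095 = 698267.71140
P_0 = D_1/(1+r)^1 + D_2/(1+r)^2 + D_3/(1+r)^3 + TV/(1+r)^3
    = 47738.63038 + 45307.69046 + 43000.53853 + 472553.28664 = 608600.14601

€608600.15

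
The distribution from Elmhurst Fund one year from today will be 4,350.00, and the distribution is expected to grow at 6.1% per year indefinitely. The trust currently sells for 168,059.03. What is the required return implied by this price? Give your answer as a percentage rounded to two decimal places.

8.69%

P = D₁/(r − g) ⇒ r = D₁/P + g = 4,350.0000/168,059.03 + 0.061 = 0.025884 + 0.061 = 0.086884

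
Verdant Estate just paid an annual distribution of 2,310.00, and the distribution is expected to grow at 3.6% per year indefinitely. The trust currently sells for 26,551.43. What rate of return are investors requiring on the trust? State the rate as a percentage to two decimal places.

D₁ = 2,310.00 × 1.036 = 2,393.1600
P = D₁/(r − g) ⇒ r = D₁/P + g = 2,393.1600/26,551.43 + 0.036 = 0.090133 + 0.036 = 0.126133

12.61%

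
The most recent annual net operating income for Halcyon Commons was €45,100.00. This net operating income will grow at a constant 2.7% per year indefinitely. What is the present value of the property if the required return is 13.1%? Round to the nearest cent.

D₁ = D₀ × (1 + g) = €45,100.00 × 1.027 = €46,317.7000
Growing perpetuity: P = D₁ / (r − g) = €46,317.7000 / (0.131 − 0.027) = €445,362.50

€445362.50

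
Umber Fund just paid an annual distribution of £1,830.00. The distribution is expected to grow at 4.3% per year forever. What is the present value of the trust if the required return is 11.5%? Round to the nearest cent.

D₁ = D₀ × (1 + g) = £1,830.00 × 1.043 = £1,908.6900
Growing perpetuity: P = D₁ / (r − g) = £1,908.6900 / (0.115 − 0.043) = £26,509.58

£26509.58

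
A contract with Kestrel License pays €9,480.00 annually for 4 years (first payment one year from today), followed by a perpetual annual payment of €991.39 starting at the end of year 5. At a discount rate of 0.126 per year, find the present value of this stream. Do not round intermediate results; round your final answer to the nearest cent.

PV of 4-year annuity: €9,480.00 × [1 − (1+0.126)^−4] / 0.126 = 28433.95950
Perpetuity value at year 4: €991.39 / 0.126 = 7868.17460
PV of perpetuity: 7868.17460 / (1+0.126)^4 = 4894.63630
Total PV = 28433.95950 + 4894.63630 = 33328.59580

€33328.60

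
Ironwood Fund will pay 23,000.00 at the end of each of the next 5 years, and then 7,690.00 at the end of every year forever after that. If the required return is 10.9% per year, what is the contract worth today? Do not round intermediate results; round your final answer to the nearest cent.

PV of 5-year annuity: 23,000.00 × [1 − (1+0.109)^−5] / 0.109 = 85219.90125
Perpetuity value at year 5: 7,690.00 / 0.109 = 70550.45872
PV of perpetuity: 70550.45872 / (1+0.109)^5 = 42057.36999
Total PV = 85219.90125 + 42057.36999 = 127277.27124

127277.27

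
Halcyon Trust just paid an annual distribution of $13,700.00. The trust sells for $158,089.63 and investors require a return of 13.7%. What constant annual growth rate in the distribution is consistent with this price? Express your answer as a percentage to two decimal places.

P = D₀(1+g)/(r−g) ⇒ P(r−g) = D₀(1+g) ⇒ g(P+D₀) = P·r − D₀
g = (P·r − D₀)/(P + D₀) = ($158,089.63×0.137 − $13,700.00) / ($158,089.63 + $13,700.00) = 0.046326

4.63%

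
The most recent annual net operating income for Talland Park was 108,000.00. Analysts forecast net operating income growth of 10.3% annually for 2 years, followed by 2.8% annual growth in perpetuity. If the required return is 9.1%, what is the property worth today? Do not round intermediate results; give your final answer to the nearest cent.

D_1 = 119124.00000
D_2 = 131393.77200
Terminal value at year 2: TV = D_2×(1+g_2)/(r−g_2) = 135072.79762/0.063 = 2144012.66057
P_0 = D_1/(1+r)^1 + D_2/(1+r)^2 + TV/(1+r)^2
    = 109187.90101 + 110388.86784 + 1801265.97045 = 2020842.73930

2020842.74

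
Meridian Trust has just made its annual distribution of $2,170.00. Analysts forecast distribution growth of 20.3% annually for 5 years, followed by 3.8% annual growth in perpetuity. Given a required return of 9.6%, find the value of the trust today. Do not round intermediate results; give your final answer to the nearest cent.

$76346.39

D_1 = 2610.51000
D_2 = 3140.44353
D_3 = 3777.95357
D_4 = 4544.87814
D_5 = 5467.48840
Terminal value at year 5: TV = D_5×(1+g_2)/(r−g_2) = 5675.25296/0.058 = 97849.18901
P_0 = D_1/(1+r)^1 + D_2/(1+r)^2 + D_3/(1+r)^3 + D_4/(1+r)^4 + D_5/(1+r)^5 + TV/(1+r)^5
    = 2381.85219 + 2614.38703 + 2869.62372 + 3149.77859 + 3457.28435 + 61873.46813 = 76346.39400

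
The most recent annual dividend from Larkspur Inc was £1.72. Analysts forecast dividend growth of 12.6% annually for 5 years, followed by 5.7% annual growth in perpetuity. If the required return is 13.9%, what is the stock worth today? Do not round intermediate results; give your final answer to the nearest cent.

£29.24

D_1 = 1.93672
D_2 = 2.18075
D_3 = 2.45552
D_4 = 2.76492
D_5 = 3.11330
Terminal value at year 5: TV = D_5×(1+g_2)/(r−g_2) = 3.29075/0.082 = 40.13114
P_0 = D_1/(1+r)^1 + D_2/(1+r)^2 + D_3/(1+r)^3 + D_4/(1+r)^4 + D_5/(1+r)^5 + TV/(1+r)^5
    = 1.70037 + 1.68096 + 1.66178 + 1.64281 + 1.62406 + 20.93452 = 29.24449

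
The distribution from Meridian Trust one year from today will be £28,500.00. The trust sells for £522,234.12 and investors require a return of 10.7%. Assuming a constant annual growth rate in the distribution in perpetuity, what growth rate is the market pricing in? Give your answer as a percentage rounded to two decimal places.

P = D₁/(r−g) ⇒ g = r − D₁/P = 0.107 − £28,500.00/£522,234.12 = 0.052427

5.24%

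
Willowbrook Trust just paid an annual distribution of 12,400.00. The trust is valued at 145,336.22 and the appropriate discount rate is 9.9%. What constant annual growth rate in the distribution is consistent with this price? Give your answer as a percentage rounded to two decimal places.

1.26%

P = D₀(1+g)/(r−g) ⇒ P(r−g) = D₀(1+g) ⇒ g(P+D₀) = P·r − D₀
g = (P·r − D₀)/(P + D₀) = (145,336.22×0.099 − 12,400.00) / (145,336.22 + 12,400.00) = 0.012605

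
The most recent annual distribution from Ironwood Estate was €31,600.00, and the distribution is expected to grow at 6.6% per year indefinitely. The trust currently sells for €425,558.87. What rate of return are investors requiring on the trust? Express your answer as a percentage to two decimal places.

14.52%

D₁ = €31,600.00 × 1.066 = €33,685.6000
P = D₁/(r − g) ⇒ r = D₁/P + g = €33,685.6000/€425,558.87 + 0.066 = 0.079156 + 0.066 = 0.145156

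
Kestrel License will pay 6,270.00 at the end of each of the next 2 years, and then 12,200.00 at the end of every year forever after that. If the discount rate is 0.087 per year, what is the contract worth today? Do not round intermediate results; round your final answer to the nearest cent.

129755.75

PV of 2-year annuity: 6,270.00 × [1 − (1+0.087)^−2] / 0.087 = 11074.67274
Perpetuity value at year 2: 12,200.00 / 0.087 = 140229.88506
PV of perpetuity: 140229.88506 / (1+0.087)^2 = 118681.08004
Total PV = 11074.67274 + 118681.08004 = 129755.75278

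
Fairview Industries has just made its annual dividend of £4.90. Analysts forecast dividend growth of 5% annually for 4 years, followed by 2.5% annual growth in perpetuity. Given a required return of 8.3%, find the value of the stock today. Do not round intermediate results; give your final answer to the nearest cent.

D_1 = 5.14500
D_2 = 5.40225
D_3 = 5.67236
D_4 = 5.95598
Terminal value at year 4: TV = D_4×(1+g_2)/(r−g_2) = 6.10488/0.058 = 105.25655
P_0 = D_1/(1+r)^1 + D_2/(1+r)^2 + D_3/(1+r)^3 + D_4/(1+r)^4 + TV/(1+r)^4
    = 4.75069 + 4.60593 + 4.46559 + 4.32952 + 76.51302 = 94.66475

£94.66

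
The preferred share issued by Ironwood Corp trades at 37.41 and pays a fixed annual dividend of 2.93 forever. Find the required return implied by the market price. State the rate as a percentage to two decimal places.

P = C/r ⇒ r = C/P = 2.93/37.41 = 0.078321

7.83%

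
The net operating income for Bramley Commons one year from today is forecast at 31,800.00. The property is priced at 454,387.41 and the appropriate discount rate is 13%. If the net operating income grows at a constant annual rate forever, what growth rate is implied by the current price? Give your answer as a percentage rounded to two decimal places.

6.00%

P = D₁/(r−g) ⇒ g = r − D₁/P = 0.13 − 31,800.00/454,387.41 = 0.060016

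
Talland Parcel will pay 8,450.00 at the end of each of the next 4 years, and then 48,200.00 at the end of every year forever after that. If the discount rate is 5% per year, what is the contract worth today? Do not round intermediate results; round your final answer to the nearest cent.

PV of 4-year annuity: 8,450.00 × [1 − (1+0.05)^−4] / 0.05 = 29963.28176
Perpetuity value at year 4: 48,200.00 / 0.05 = 964000.00000
PV of perpetuity: 964000.00000 / (1+0.05)^4 = 793085.18570
Total PV = 29963.28176 + 793085.18570 = 823048.46746

823048.47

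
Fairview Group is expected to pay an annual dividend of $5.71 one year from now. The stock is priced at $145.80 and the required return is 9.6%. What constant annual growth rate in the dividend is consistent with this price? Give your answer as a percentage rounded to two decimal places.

5.68%

P = D₁/(r−g) ⇒ g = r − D₁/P = 0.096 − $5.71/$145.80 = 0.056837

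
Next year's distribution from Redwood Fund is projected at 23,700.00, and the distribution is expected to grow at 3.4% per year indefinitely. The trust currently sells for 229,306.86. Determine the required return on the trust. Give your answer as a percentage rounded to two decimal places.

13.74%

P = D₁/(r − g) ⇒ r = D₁/P + g = 23,700.0000/229,306.86 + 0.034 = 0.103355 + 0.034 = 0.137355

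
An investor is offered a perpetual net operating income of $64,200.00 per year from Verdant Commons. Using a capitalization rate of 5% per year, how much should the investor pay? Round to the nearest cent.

Level perpetuity: PV = C / r = $64,200.00 / 0.05 = $1,284,000.00

$1284000.00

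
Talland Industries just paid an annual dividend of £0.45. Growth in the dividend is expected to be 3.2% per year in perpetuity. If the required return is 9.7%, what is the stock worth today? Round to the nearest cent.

D₁ = D₀ × (1 + g) = £0.45 × 1.032 = £0.4644
Growing perpetuity: P = D₁ / (r − g) = £0.4644 / (0.097 − 0.032) = £7.14

£7.14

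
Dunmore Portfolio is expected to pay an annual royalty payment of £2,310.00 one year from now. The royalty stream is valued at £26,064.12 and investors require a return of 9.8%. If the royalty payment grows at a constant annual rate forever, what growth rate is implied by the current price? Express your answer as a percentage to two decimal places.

P = D₁/(r−g) ⇒ g = r − D₁/P = 0.098 − £2,310.00/£26,064.12 = 0.009372

0.94%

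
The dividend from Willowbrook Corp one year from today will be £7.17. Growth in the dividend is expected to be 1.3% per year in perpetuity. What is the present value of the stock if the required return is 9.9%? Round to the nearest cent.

Growing perpetuity: P = D₁ / (r − g) = £7.1700 / (0.099 − 0.013) = £83.37

£83.37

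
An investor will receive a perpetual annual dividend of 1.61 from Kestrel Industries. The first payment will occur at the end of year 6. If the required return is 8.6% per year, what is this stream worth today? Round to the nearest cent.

Value at end of year 5: C / r = 1.61 / 0.086 = 18.7209
Discount to today: PV = 18.7209 / (1 + 0.086)^5 = 18.7209 / 1.510599 = 12.39

12.39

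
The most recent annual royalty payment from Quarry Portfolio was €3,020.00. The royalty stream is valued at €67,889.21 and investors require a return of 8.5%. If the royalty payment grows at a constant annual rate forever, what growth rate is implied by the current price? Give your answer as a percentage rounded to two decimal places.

P = D₀(1+g)/(r−g) ⇒ P(r−g) = D₀(1+g) ⇒ g(P+D₀) = P·r − D₀
g = (P·r − D₀)/(P + D₀) = (€67,889.21×0.085 − €3,020.00) / (€67,889.21 + €3,020.00) = 0.038790

3.88%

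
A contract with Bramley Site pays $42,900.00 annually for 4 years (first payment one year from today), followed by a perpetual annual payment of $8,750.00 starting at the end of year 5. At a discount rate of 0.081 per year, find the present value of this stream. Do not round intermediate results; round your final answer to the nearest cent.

PV of 4-year annuity: $42,900.00 × [1 − (1+0.081)^−4] / 0.081 = 141774.53764
Perpetuity value at year 4: $8,750.00 / 0.081 = 108024.69136
PV of perpetuity: 108024.69136 / (1+0.081)^4 = 79107.97331
Total PV = 141774.53764 + 79107.97331 = 220882.51095

$220882.51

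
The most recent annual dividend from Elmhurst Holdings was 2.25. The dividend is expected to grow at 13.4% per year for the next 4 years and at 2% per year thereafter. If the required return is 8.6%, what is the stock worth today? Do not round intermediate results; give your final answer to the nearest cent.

D_1 = 2.55150
D_2 = 2.89340
D_3 = 3.28112
D_4 = 3.72079
Terminal value at year 4: TV = D_4×(1+g_2)/(r−g_2) = 3.79520/0.066 = 57.50306
P_0 = D_1/(1+r)^1 + D_2/(1+r)^2 + D_3/(1+r)^3 + D_4/(1+r)^4 + TV/(1+r)^4
    = 2.34945 + 2.45329 + 2.56172 + 2.67495 + 41.34011 = 51.37952

51.38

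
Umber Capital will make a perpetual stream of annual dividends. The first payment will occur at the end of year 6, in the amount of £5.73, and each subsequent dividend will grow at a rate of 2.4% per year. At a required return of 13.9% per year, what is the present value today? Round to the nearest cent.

Value at end of year 5: C₁ / (r − g) = £5.73 / (0.139 − 0.024) = £49.8261
Discount to today: PV = £49.8261 / (1 + 0.139)^5 = £49.8261 / 1.916985 = £25.99

£25.99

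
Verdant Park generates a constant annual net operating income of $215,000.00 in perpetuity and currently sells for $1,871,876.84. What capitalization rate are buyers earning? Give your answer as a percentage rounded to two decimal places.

P = C/r ⇒ r = C/P = $215,000.00/$1,871,876.84 = 0.114858

11.49%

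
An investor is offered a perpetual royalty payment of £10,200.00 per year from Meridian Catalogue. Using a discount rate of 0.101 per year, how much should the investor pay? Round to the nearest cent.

£100990.10

Level perpetuity: PV = C / r = £10,200.00 / 0.101 = £100,990.10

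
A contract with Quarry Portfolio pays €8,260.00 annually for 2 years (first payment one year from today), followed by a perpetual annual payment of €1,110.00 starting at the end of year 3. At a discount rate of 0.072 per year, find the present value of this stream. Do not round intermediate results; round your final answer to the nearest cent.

PV of 2-year annuity: €8,260.00 × [1 − (1+0.072)^−2] / 0.072 = 14892.93272
Perpetuity value at year 2: €1,110.00 / 0.072 = 15416.66667
PV of perpetuity: 15416.66667 / (1+0.072)^2 = 13415.31614
Total PV = 14892.93272 + 13415.31614 = 28308.24887

€28308.25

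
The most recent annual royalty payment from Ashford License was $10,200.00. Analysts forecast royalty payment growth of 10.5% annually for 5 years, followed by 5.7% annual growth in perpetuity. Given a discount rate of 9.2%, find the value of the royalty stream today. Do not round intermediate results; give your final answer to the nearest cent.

D_1 = 11271.00000
D_2 = 12454.45500
D_3 = 13762.17277
D_4 = 15207.20092
D_5 = 16803.95701
Terminal value at year 5: TV = D_5×(1+g_2)/(r−g_2) = 17761.78256/0.035 = 507479.50178
P_0 = D_1/(1+r)^1 + D_2/(1+r)^2 + D_3/(1+r)^3 + D_4/(1+r)^4 + D_5/(1+r)^5 + TV/(1+r)^5
    = 10321.42857 + 10444.30272 + 10568.63966 + 10694.45680 + 10821.77176 + 326817.50712 = 379668.10663

$379668.11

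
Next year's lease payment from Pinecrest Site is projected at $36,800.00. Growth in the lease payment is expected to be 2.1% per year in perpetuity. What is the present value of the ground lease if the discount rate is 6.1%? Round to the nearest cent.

$920000.00

Growing perpetuity: P = D₁ / (r − g) = $36,800.0000 / (0.061 − 0.021) = $920,000.00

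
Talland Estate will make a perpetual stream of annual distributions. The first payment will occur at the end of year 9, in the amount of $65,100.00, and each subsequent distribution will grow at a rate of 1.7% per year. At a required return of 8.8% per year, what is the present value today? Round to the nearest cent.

$466972.68

Value at end of year 8: C₁ / (r − g) = $65,100.00 / (0.088 − 0.017) = $916,901.4085
Discount to today: PV = $916,901.4085 / (1 + 0.088)^8 = $916,901.4085 / 1.963501 = $466,972.68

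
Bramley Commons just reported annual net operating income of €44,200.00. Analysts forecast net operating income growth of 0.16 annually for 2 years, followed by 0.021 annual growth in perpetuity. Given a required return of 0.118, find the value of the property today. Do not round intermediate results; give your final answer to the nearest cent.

€594294.89

D_1 = 51272.00000
D_2 = 59475.52000
Terminal value at year 2: TV = D_2×(1+g_2)/(r−g_2) = 60724.50592/0.097 = 626025.83423
P_0 = D_1/(1+r)^1 + D_2/(1+r)^2 + TV/(1+r)^2
    = 45860.46512 + 47583.30907 + 500851.11913 = 594294.89331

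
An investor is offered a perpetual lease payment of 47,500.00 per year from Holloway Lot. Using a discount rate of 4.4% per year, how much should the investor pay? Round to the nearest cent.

Level perpetuity: PV = C / r = 47,500.00 / 0.044 = 1,079,545.45

1079545.45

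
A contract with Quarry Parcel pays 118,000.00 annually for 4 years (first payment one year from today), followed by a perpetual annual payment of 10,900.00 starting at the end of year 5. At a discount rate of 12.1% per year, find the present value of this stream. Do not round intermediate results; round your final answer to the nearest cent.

PV of 4-year annuity: 118,000.00 × [1 − (1+0.121)^−4] / 0.121 = 357653.68153
Perpetuity value at year 4: 10,900.00 / 0.121 = 90082.64463
PV of perpetuity: 90082.64463 / (1+0.121)^4 = 57045.14354
Total PV = 357653.68153 + 57045.14354 = 414698.82507

414698.83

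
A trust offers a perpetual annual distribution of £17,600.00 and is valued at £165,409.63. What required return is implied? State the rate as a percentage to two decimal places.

P = C/r ⇒ r = C/P = £17,600.00/£165,409.63 = 0.106403

10.64%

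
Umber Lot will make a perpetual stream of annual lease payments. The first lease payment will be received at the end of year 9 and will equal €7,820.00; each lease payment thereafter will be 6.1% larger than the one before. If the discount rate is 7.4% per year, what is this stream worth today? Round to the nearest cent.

€339804.52

Value at end of year 8: C₁ / (r − g) = €7,820.00 / (0.074 − 0.061) = €601,538.4615
Discount to today: PV = €601,538.4615 / (1 + 0.074)^8 = €601,538.4615 / 1.770249 = €339,804.52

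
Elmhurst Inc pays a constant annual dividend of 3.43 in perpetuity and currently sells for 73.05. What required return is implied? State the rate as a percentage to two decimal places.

4.70%

P = C/r ⇒ r = C/P = 3.43/73.05 = 0.046954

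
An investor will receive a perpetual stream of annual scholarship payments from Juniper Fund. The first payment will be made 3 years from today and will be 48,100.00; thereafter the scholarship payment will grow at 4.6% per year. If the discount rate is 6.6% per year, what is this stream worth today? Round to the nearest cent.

2116414.22

Value at end of year 2: C₁ / (r − g) = 48,100.00 / (0.066 − 0.046) = 2,405,000.0000
Discount to today: PV = 2,405,000.0000 / (1 + 0.066)^2 = 2,405,000.0000 / 1.136356 = 2,116,414.22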